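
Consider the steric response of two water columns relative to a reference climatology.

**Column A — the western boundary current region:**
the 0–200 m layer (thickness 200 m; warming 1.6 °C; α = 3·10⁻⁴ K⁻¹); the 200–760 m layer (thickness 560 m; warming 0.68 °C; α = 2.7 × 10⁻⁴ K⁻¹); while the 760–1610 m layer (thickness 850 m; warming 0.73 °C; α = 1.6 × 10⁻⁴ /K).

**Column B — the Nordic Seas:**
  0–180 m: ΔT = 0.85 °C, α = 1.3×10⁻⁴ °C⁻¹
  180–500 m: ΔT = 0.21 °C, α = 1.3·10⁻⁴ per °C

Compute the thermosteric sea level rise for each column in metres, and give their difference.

A 0–200 m: 1.6 × 200 × 3×10⁻⁴ = 0.09600 m
A Layer 2: 2.7×10⁻⁴ × 560 × 0.68 = 0.102816 m
A 850 × 0.73 × 1.6×10⁻⁴ = 0.09928 m
A total: 0.298096 m
B 0–180 m: 1.3×10⁻⁴ × 0.85 × 180 = 0.01989 m
B Layer 2: 0.21 × 1.3×10⁻⁴ × 320 = 0.008736 m
B total: 0.028626 m
Difference: 0.298096 − 0.028626 = 0.26947 m

A: 0.30 m; B: 0.029 m; difference 0.27 m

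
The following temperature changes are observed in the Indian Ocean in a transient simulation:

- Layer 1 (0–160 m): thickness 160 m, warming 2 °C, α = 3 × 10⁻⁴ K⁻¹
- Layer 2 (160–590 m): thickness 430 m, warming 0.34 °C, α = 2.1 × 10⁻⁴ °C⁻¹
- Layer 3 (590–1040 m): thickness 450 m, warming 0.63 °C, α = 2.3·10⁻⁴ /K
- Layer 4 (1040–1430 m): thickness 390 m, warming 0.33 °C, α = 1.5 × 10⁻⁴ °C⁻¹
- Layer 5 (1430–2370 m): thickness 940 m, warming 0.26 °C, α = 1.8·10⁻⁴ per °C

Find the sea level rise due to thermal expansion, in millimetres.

2 × 3×10⁻⁴ × 160 = 0.09600 m
160–590 m: 2.1×10⁻⁴ × 430 × 0.34 = 0.030702 m
590–1040 m: 2.3×10⁻⁴ × 0.63 × 450 = 0.065205 m
1040–1430 m: 390 × 1.5×10⁻⁴ × 0.33 = 0.019305 m
0.26 × 1.8×10⁻⁴ × 940 = 0.043992 m
Δh = 0.09600 + 0.030702 + 0.065205 + 0.019305 + 0.043992 = 0.255204 m ≈ 255 mm

Δh = 255 mm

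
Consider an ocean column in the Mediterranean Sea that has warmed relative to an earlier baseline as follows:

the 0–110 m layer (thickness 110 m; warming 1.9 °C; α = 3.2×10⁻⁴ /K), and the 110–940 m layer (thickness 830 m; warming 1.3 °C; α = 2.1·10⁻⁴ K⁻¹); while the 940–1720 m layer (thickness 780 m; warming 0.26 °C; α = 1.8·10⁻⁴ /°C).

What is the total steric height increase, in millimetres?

Layer 1: 1.9 × 110 × 3.2×10⁻⁴ = 0.06688 m
830 × 2.1×10⁻⁴ × 1.3 = 0.22659 m
0.26 × 780 × 1.8×10⁻⁴ = 0.036504 m
Δh = 0.06688 + 0.22659 + 0.036504 = 0.329974 m

Δh ≈ 330 mm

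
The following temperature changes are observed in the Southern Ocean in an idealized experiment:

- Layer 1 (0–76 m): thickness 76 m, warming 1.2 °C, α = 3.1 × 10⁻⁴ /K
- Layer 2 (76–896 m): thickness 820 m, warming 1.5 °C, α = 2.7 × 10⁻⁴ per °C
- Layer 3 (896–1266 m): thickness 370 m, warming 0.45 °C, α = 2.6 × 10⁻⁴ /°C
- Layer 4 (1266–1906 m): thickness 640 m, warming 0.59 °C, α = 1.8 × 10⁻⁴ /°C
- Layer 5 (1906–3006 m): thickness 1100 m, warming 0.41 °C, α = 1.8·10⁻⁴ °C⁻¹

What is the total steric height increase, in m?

1.2 × 76 × 3.1×10⁻⁴ = 0.028272 m
76–896 m: 1.5 × 2.7×10⁻⁴ × 820 = 0.33210 m
896–1266 m: 370 × 2.6×10⁻⁴ × 0.45 = 0.04329 m
Layer 4: 1.8×10⁻⁴ × 640 × 0.59 = 0.067968 m
1100 × 1.8×10⁻⁴ × 0.41 = 0.08118 m
Δh = 0.028272 + 0.33210 + 0.04329 + 0.067968 + 0.08118 = 0.55281 m

Δh = 0.553 m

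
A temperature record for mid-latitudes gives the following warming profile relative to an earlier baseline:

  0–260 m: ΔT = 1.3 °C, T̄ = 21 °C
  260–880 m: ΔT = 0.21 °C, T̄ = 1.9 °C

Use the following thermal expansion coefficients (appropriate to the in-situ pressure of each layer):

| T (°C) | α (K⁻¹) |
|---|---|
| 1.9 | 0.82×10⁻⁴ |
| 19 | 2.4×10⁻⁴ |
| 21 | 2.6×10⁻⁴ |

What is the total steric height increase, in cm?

Layer 1 at 21 °C → α = 2.6×10⁻⁴ K⁻¹
Layer 2 at 1.9 °C → α = 0.82×10⁻⁴ K⁻¹
2.6×10⁻⁴ × 1.3 × 260 = 0.08788 m
260–880 m: 0.82×10⁻⁴ × 0.21 × 620 = 0.0106764 m
Δh = 0.08788 + 0.0106764 = 0.0985564 m ≈ 9.9 cm

Δh = 9.9 cm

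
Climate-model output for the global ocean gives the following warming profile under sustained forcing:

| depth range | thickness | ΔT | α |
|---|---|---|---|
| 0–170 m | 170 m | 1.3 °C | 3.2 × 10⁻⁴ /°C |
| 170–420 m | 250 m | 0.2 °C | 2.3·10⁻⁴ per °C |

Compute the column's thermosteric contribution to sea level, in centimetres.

8.22 cm of thermosteric rise

Layer 1: 1.3 × 170 × 3.2×10⁻⁴ = 0.07072 m
170–420 m: 2.3×10⁻⁴ × 250 × 0.2 = 0.01150 m
Δh = 0.07072 + 0.01150 = 0.08222 m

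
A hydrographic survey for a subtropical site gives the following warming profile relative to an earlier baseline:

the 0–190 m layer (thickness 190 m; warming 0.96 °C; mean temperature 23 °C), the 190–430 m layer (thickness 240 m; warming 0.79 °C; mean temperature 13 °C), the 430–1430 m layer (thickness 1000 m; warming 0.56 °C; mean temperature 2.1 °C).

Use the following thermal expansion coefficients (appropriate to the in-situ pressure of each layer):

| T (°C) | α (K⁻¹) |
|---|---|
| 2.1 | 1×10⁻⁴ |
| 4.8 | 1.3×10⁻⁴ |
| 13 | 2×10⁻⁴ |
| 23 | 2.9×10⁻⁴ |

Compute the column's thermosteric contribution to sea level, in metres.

Layer 1 at 23 °C → α = 2.9×10⁻⁴ K⁻¹
Layer 2 at 13 °C → α = 2×10⁻⁴ K⁻¹
Layer 3 at 2.1 °C → α = 1×10⁻⁴ K⁻¹
0.96 × 2.9×10⁻⁴ × 190 = 0.052896 m
240 × 2×10⁻⁴ × 0.79 = 0.03792 m
430–1430 m: 0.56 × 1000 × 1×10⁻⁴ = 0.05600 m
Δh = 0.052896 + 0.03792 + 0.05600 = 0.146816 m

Δh ≈ 0.15 m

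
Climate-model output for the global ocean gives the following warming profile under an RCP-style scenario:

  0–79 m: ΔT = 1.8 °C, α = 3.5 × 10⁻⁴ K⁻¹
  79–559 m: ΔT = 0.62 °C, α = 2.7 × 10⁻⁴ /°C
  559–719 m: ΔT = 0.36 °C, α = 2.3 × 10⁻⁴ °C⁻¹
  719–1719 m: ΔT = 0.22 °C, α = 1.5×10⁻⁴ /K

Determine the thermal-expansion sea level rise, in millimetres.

79 × 3.5×10⁻⁴ × 1.8 = 0.04977 m
Layer 2: 480 × 0.62 × 2.7×10⁻⁴ = 0.080352 m
160 × 0.36 × 2.3×10⁻⁴ = 0.013248 m
719–1719 m: 1.5×10⁻⁴ × 1000 × 0.22 = 0.03300 m
Δh = 0.04977 + 0.080352 + 0.013248 + 0.03300 = 0.17637 m

Δh ≈ 176 mm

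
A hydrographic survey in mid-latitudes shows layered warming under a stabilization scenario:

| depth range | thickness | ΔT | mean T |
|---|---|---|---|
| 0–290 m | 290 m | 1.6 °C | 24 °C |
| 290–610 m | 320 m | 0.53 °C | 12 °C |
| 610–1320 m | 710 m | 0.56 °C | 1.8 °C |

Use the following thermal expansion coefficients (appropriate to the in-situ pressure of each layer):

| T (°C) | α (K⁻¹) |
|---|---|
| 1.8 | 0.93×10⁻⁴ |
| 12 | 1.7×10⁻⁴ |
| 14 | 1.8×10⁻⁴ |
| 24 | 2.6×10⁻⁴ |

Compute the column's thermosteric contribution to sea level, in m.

about 0.186 m

Layer 1 at 24 °C → α = 2.6×10⁻⁴ K⁻¹
Layer 2 at 12 °C → α = 1.7×10⁻⁴ K⁻¹
Layer 3 at 1.8 °C → α = 0.93×10⁻⁴ K⁻¹
2.6×10⁻⁴ × 1.6 × 290 = 0.12064 m
320 × 1.7×10⁻⁴ × 0.53 = 0.028832 m
610–1320 m: 0.93×10⁻⁴ × 710 × 0.56 = 0.0369768 m
Δh = 0.12064 + 0.028832 + 0.0369768 = 0.1864488 m ≈ 0.186 m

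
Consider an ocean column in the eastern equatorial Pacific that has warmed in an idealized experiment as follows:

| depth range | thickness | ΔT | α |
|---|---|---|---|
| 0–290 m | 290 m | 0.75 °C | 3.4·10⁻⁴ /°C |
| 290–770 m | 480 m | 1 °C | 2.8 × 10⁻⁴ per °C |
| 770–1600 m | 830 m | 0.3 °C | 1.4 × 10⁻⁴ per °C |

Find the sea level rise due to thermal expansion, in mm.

0–290 m: 0.75 × 290 × 3.4×10⁻⁴ = 0.07395 m
480 × 2.8×10⁻⁴ × 1 = 0.13440 m
770–1600 m: 1.4×10⁻⁴ × 0.3 × 830 = 0.03486 m
Δh = 0.07395 + 0.13440 + 0.03486 = 0.24321 m

243 mm of thermosteric rise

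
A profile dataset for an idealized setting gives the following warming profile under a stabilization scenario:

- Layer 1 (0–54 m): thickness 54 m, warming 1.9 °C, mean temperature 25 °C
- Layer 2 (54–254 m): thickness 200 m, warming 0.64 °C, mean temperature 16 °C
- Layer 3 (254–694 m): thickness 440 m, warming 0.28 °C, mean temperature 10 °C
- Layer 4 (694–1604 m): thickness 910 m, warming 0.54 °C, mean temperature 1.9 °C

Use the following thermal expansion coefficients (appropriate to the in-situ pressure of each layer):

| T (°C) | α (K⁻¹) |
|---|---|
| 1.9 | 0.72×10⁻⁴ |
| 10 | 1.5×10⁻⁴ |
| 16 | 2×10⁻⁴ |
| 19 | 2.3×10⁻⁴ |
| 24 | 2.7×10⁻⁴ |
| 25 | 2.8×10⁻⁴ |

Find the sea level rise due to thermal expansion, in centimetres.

Δh ≈ 10.8 cm

Layer 1 at 25 °C → α = 2.8×10⁻⁴ K⁻¹
Layer 2 at 16 °C → α = 2×10⁻⁴ K⁻¹
Layer 3 at 10 °C → α = 1.5×10⁻⁴ K⁻¹
Layer 4 at 1.9 °C → α = 0.72×10⁻⁴ K⁻¹
1.9 × 2.8×10⁻⁴ × 54 = 0.028728 m
Layer 2: 2×10⁻⁴ × 200 × 0.64 = 0.02560 m
Layer 3: 1.5×10⁻⁴ × 0.28 × 440 = 0.01848 m
Layer 4: 0.54 × 910 × 0.72×10⁻⁴ = 0.0353808 m
Δh = 0.028728 + 0.02560 + 0.01848 + 0.0353808 = 0.1081888 m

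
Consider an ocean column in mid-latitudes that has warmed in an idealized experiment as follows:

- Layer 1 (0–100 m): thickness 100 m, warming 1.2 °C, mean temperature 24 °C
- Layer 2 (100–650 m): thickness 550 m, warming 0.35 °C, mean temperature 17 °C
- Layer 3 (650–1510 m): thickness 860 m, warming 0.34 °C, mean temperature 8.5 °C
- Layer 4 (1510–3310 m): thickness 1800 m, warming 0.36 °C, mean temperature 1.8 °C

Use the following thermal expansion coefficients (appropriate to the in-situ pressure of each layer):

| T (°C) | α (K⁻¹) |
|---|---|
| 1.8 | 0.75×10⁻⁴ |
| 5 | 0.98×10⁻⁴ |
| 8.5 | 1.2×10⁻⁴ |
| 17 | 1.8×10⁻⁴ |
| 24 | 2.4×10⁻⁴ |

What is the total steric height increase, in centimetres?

Δh = 15 cm

Layer 1 at 24 °C → α = 2.4×10⁻⁴ K⁻¹
Layer 2 at 17 °C → α = 1.8×10⁻⁴ K⁻¹
Layer 3 at 8.5 °C → α = 1.2×10⁻⁴ K⁻¹
Layer 4 at 1.8 °C → α = 0.75×10⁻⁴ K⁻¹
0–100 m: 1.2 × 100 × 2.4×10⁻⁴ = 0.02880 m
550 × 1.8×10⁻⁴ × 0.35 = 0.03465 m
Layer 3: 0.34 × 1.2×10⁻⁴ × 860 = 0.035088 m
0.36 × 0.75×10⁻⁴ × 1800 = 0.04860 m
Δh = 0.02880 + 0.03465 + 0.035088 + 0.04860 = 0.147138 m ≈ 15 cm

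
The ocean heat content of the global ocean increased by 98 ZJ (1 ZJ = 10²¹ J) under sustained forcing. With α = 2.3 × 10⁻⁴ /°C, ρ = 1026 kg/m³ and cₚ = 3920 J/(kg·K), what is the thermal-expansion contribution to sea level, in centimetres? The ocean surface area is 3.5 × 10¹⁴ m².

Δh = 1.60 cm

Per unit area: Q = 98×10²¹ / (3.5×10¹⁴) = 2.8×10⁸ J/m²
Δh = αQ/(ρcₚ) = 2.3×10⁻⁴ × 2.8×10⁸ / (1026 × 3920) ≈ 0.016012 m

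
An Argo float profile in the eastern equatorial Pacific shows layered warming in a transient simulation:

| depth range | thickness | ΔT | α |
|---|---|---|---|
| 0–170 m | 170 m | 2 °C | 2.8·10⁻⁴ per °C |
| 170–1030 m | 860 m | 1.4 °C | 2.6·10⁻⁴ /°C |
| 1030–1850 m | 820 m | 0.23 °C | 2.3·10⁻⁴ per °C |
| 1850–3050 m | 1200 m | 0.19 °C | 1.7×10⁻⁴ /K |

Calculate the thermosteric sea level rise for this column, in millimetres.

2 × 170 × 2.8×10⁻⁴ = 0.09520 m
2.6×10⁻⁴ × 1.4 × 860 = 0.31304 m
0.23 × 2.3×10⁻⁴ × 820 = 0.043378 m
1850–3050 m: 0.19 × 1200 × 1.7×10⁻⁴ = 0.03876 m
Δh = 0.09520 + 0.31304 + 0.043378 + 0.03876 = 0.490378 m

490 mm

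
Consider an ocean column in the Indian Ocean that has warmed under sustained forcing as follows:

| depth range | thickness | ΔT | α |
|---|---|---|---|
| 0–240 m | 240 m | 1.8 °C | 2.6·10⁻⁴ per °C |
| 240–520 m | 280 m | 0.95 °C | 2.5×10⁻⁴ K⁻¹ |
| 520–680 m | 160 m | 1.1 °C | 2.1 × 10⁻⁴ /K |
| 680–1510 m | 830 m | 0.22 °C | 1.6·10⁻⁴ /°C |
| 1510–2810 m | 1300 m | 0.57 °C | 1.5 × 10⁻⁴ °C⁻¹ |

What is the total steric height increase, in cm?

2.6×10⁻⁴ × 240 × 1.8 = 0.11232 m
240–520 m: 2.5×10⁻⁴ × 280 × 0.95 = 0.06650 m
520–680 m: 160 × 2.1×10⁻⁴ × 1.1 = 0.03696 m
Layer 4: 1.6×10⁻⁴ × 0.22 × 830 = 0.029216 m
Layer 5: 1.5×10⁻⁴ × 1300 × 0.57 = 0.11115 m
Δh = 0.11232 + 0.06650 + 0.03696 + 0.029216 + 0.11115 = 0.356146 m ≈ 35.6 cm

Δh = 35.6 cm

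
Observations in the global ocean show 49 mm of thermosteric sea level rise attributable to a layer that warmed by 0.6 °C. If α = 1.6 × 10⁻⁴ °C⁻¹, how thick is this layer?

about 510 m

H = Δh/(αΔT) = 0.049 / (1.6×10⁻⁴ × 0.6) ≈ 510.4 m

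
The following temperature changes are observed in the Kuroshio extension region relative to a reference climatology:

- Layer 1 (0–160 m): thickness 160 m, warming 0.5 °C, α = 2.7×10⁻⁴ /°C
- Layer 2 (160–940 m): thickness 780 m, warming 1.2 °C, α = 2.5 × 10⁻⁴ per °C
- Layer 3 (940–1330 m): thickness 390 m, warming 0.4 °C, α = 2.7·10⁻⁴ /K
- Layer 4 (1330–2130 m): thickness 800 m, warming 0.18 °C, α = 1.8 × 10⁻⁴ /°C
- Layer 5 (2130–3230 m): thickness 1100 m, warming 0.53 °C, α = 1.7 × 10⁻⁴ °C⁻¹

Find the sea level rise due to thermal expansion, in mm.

Layer 1: 0.5 × 2.7×10⁻⁴ × 160 = 0.02160 m
Layer 2: 2.5×10⁻⁴ × 1.2 × 780 = 0.23400 m
2.7×10⁻⁴ × 390 × 0.4 = 0.04212 m
1330–2130 m: 800 × 0.18 × 1.8×10⁻⁴ = 0.02592 m
1100 × 0.53 × 1.7×10⁻⁴ = 0.09911 m
Δh = 0.02160 + 0.23400 + 0.04212 + 0.02592 + 0.09911 = 0.42275 m ≈ 420 mm

about 420 mm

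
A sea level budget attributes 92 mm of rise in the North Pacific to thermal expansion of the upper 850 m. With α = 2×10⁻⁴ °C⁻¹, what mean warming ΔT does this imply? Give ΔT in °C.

ΔT ≈ 0.54 °C

ΔT = Δh/(αH) = 0.092 / (2×10⁻⁴ × 850) ≈ 0.5412 °C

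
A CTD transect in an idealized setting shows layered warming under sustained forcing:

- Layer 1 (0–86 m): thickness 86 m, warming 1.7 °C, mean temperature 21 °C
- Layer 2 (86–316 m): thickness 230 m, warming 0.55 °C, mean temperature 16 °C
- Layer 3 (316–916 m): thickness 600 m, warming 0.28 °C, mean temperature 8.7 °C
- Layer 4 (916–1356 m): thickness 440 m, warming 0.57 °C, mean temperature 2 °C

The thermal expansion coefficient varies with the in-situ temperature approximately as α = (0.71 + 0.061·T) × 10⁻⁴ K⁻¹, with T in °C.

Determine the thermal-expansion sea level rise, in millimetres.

Layer 1: α = (0.71 + 0.061×21)×10⁻⁴ = 1.991×10⁻⁴ K⁻¹
Layer 2: α = (0.71 + 0.061×16)×10⁻⁴ = 1.686×10⁻⁴ K⁻¹
Layer 3: α = (0.71 + 0.061×8.7)×10⁻⁴ = 1.2407×10⁻⁴ K⁻¹
Layer 4: α = (0.71 + 0.061×2)×10⁻⁴ = 0.832×10⁻⁴ K⁻¹
0–86 m: 1.7 × 1.991×10⁻⁴ × 86 = 0.02910842 m
1.686×10⁻⁴ × 230 × 0.55 = 0.0213279 m
Layer 3: 1.2407×10⁻⁴ × 600 × 0.28 = 0.02084376 m
0.57 × 440 × 0.832×10⁻⁴ = 0.02086656 m
Δh = 0.02910842 + 0.0213279 + 0.02084376 + 0.02086656 = 0.09214664 m ≈ 92.1 mm

92.1 mm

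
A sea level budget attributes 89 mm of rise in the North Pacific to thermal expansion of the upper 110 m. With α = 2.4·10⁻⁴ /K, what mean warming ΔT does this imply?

about 3.37 °C

ΔT = Δh/(αH) = 0.089 / (2.4×10⁻⁴ × 110) ≈ 3.371 °C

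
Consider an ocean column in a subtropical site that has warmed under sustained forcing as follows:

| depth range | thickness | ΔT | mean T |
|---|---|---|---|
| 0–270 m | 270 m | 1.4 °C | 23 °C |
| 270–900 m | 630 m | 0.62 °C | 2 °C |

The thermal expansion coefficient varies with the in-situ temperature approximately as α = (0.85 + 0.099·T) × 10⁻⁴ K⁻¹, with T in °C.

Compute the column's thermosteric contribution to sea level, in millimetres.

Δh ≈ 159 mm

Layer 1: α = (0.85 + 0.099×23)×10⁻⁴ = 3.127×10⁻⁴ K⁻¹
Layer 2: α = (0.85 + 0.099×2)×10⁻⁴ = 1.048×10⁻⁴ K⁻¹
Layer 1: 3.127×10⁻⁴ × 270 × 1.4 = 0.1182006 m
270–900 m: 1.048×10⁻⁴ × 630 × 0.62 = 0.04093488 m
Δh = 0.1182006 + 0.04093488 = 0.15913548 m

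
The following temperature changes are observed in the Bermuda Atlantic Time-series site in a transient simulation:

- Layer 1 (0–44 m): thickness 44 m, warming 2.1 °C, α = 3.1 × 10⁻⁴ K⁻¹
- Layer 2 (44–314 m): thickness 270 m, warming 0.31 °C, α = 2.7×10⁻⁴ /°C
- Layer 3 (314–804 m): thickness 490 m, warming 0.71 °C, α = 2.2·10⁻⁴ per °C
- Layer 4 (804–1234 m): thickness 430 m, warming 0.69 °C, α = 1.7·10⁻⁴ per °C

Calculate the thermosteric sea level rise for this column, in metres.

Δh ≈ 0.18 m

Layer 1: 44 × 2.1 × 3.1×10⁻⁴ = 0.028644 m
44–314 m: 2.7×10⁻⁴ × 270 × 0.31 = 0.022599 m
Layer 3: 2.2×10⁻⁴ × 0.71 × 490 = 0.076538 m
Layer 4: 1.7×10⁻⁴ × 0.69 × 430 = 0.050439 m
Δh = 0.028644 + 0.022599 + 0.076538 + 0.050439 = 0.17822 m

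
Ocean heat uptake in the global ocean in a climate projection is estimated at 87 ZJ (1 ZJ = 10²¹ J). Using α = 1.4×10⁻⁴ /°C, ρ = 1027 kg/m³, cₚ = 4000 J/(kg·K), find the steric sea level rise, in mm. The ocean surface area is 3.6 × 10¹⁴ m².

Per unit area: Q = 87×10²¹ / (3.6×10¹⁴) ≈ 2.417×10⁸ J/m²
Δh = αQ/(ρcₚ) = 1.4×10⁻⁴ × 2.417×10⁸ / (1027 × 4000) ≈ 0.0082371 m

8.24 mm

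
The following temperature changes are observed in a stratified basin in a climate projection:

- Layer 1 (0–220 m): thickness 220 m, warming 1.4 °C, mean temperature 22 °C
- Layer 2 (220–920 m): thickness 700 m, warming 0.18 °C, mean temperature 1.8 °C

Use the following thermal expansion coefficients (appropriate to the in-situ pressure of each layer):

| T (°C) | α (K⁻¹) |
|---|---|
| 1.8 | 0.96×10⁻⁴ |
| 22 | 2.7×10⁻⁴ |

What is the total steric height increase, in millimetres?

Layer 1 at 22 °C → α = 2.7×10⁻⁴ K⁻¹
Layer 2 at 1.8 °C → α = 0.96×10⁻⁴ K⁻¹
2.7×10⁻⁴ × 1.4 × 220 = 0.08316 m
220–920 m: 0.18 × 700 × 0.96×10⁻⁴ = 0.012096 m
Δh = 0.08316 + 0.012096 = 0.095256 m

95.3 mm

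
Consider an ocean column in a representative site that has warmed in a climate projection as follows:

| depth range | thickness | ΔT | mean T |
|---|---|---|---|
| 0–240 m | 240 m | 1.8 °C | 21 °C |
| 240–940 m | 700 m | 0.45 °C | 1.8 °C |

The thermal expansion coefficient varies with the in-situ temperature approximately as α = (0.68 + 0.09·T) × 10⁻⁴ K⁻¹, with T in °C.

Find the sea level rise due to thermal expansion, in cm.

Layer 1: α = (0.68 + 0.09×21)×10⁻⁴ = 2.57×10⁻⁴ K⁻¹
Layer 2: α = (0.68 + 0.09×1.8)×10⁻⁴ = 0.842×10⁻⁴ K⁻¹
0–240 m: 240 × 2.57×10⁻⁴ × 1.8 = 0.111024 m
0.842×10⁻⁴ × 0.45 × 700 = 0.026523 m
Δh = 0.111024 + 0.026523 = 0.137547 m

about 13.8 cm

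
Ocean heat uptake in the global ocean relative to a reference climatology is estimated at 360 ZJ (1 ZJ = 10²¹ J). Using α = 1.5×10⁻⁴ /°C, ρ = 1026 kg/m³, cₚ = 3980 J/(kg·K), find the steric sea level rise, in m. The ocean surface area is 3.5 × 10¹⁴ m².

Per unit area: Q = 360×10²¹ / (3.5×10¹⁴) ≈ 1.029×10⁹ J/m²
Δh = αQ/(ρcₚ) = 1.5×10⁻⁴ × 1.029×10⁹ / (1026 × 3980) ≈ 0.037799 m

0.0378 m of thermosteric rise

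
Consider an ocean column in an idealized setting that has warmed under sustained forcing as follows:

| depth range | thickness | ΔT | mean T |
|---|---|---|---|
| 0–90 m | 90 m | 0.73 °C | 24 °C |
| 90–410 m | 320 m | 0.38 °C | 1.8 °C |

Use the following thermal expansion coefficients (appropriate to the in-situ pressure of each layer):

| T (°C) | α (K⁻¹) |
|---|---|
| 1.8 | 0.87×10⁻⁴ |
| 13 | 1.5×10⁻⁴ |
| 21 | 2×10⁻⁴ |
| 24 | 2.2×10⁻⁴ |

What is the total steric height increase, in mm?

Layer 1 at 24 °C → α = 2.2×10⁻⁴ K⁻¹
Layer 2 at 1.8 °C → α = 0.87×10⁻⁴ K⁻¹
90 × 2.2×10⁻⁴ × 0.73 = 0.014454 m
90–410 m: 320 × 0.38 × 0.87×10⁻⁴ = 0.0105792 m
Δh = 0.014454 + 0.0105792 = 0.0250332 m ≈ 25.0 mm

Δh = 25.0 mm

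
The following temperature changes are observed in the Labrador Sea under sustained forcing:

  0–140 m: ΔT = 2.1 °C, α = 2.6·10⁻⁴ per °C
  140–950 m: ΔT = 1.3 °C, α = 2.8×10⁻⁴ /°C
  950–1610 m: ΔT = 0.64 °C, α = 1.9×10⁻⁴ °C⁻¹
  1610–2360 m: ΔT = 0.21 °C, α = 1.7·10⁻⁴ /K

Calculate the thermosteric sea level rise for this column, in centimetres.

Layer 1: 2.1 × 2.6×10⁻⁴ × 140 = 0.07644 m
Layer 2: 2.8×10⁻⁴ × 1.3 × 810 = 0.29484 m
950–1610 m: 660 × 0.64 × 1.9×10⁻⁴ = 0.080256 m
0.21 × 1.7×10⁻⁴ × 750 = 0.026775 m
Δh = 0.07644 + 0.29484 + 0.080256 + 0.026775 = 0.478311 m

Δh = 47.8 cm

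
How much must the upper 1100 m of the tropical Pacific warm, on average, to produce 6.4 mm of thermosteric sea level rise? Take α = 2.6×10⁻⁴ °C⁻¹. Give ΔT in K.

about 0.0224 K

ΔT = Δh/(αH) = 0.0064 / (2.6×10⁻⁴ × 1100) ≈ 0.02238 K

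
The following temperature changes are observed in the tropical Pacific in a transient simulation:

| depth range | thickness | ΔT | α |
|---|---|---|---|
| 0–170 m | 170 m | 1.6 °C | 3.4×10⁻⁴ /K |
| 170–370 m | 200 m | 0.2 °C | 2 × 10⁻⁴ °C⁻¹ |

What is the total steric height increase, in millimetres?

0–170 m: 1.6 × 3.4×10⁻⁴ × 170 = 0.09248 m
Layer 2: 200 × 2×10⁻⁴ × 0.2 = 0.00800 m
Δh = 0.09248 + 0.00800 = 0.10048 m ≈ 100 mm

about 100 mm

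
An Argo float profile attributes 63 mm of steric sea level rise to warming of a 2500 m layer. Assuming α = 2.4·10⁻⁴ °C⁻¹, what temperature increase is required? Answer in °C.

about 0.105 °C

ΔT = Δh/(αH) = 0.063 / (2.4×10⁻⁴ × 2500) = 0.1050 °C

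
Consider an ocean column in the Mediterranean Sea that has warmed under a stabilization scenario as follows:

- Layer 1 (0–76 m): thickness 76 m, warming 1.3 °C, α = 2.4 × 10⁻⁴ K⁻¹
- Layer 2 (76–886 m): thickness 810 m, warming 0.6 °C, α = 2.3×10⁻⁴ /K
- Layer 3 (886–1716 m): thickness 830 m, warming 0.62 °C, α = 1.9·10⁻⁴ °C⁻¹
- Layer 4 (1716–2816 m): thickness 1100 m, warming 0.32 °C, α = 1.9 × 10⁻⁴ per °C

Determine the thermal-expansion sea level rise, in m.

0–76 m: 1.3 × 2.4×10⁻⁴ × 76 = 0.023712 m
0.6 × 810 × 2.3×10⁻⁴ = 0.11178 m
Layer 3: 0.62 × 830 × 1.9×10⁻⁴ = 0.097774 m
1.9×10⁻⁴ × 0.32 × 1100 = 0.06688 m
Δh = 0.023712 + 0.11178 + 0.097774 + 0.06688 = 0.300146 m ≈ 0.30 m

about 0.30 m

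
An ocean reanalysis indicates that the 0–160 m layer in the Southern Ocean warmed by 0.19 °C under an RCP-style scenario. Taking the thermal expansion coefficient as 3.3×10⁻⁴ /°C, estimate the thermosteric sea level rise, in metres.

Δh ≈ 0.0100 m

Δh = αΔT·H = 3.3×10⁻⁴ × 0.19 × 160 = 0.010032 m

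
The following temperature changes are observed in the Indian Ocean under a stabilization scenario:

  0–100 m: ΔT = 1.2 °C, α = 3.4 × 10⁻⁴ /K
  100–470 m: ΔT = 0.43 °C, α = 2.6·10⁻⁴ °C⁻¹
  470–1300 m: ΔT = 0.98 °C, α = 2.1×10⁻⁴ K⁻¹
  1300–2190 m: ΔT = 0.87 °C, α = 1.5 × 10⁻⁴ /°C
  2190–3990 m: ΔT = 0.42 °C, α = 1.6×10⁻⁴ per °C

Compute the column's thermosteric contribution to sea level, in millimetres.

Layer 1: 3.4×10⁻⁴ × 1.2 × 100 = 0.04080 m
Layer 2: 0.43 × 2.6×10⁻⁴ × 370 = 0.041366 m
470–1300 m: 830 × 2.1×10⁻⁴ × 0.98 = 0.170814 m
1300–2190 m: 1.5×10⁻⁴ × 0.87 × 890 = 0.116145 m
1.6×10⁻⁴ × 0.42 × 1800 = 0.12096 m
Δh = 0.04080 + 0.041366 + 0.170814 + 0.116145 + 0.12096 = 0.490085 m

Δh = 490 mm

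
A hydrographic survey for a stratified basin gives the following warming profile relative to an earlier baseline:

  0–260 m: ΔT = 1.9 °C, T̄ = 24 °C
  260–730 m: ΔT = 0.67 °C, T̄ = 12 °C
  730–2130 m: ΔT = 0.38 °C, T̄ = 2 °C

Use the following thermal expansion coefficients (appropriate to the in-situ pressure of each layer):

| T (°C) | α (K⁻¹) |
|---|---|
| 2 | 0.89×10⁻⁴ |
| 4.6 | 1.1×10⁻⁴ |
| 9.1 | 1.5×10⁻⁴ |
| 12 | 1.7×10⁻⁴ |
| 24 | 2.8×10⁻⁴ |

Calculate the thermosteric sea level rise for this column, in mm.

Layer 1 at 24 °C → α = 2.8×10⁻⁴ K⁻¹
Layer 2 at 12 °C → α = 1.7×10⁻⁴ K⁻¹
Layer 3 at 2 °C → α = 0.89×10⁻⁴ K⁻¹
Layer 1: 1.9 × 2.8×10⁻⁴ × 260 = 0.13832 m
1.7×10⁻⁴ × 470 × 0.67 = 0.053533 m
0.38 × 1400 × 0.89×10⁻⁴ = 0.047348 m
Δh = 0.13832 + 0.053533 + 0.047348 = 0.239201 m ≈ 239 mm

Δh = 239 mm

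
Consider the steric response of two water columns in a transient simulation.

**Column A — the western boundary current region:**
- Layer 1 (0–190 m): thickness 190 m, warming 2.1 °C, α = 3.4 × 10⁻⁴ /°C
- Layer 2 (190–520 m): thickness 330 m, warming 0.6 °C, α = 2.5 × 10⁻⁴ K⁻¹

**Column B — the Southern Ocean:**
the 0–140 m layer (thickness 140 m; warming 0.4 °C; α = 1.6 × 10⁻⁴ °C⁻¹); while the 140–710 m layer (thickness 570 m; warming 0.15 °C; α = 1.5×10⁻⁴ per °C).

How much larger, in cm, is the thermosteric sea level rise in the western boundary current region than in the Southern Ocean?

A 2.1 × 3.4×10⁻⁴ × 190 = 0.13566 m
A Layer 2: 2.5×10⁻⁴ × 330 × 0.6 = 0.04950 m
A total: 0.18516 m
B 0–140 m: 0.4 × 1.6×10⁻⁴ × 140 = 0.00896 m
B 140–710 m: 570 × 0.15 × 1.5×10⁻⁴ = 0.012825 m
B total: 0.021785 m
Difference: 0.18516 − 0.021785 = 0.163375 m

Δh_A − Δh_B ≈ 16 cm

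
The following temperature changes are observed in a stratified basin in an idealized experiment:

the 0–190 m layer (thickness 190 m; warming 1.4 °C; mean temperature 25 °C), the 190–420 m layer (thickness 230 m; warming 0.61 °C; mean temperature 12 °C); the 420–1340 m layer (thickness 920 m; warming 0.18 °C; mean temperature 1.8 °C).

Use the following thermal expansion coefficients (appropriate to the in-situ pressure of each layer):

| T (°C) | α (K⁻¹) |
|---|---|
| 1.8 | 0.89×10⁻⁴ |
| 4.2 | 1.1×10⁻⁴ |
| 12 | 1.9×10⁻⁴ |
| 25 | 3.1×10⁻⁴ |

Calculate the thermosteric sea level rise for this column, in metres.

about 0.12 m

Layer 1 at 25 °C → α = 3.1×10⁻⁴ K⁻¹
Layer 2 at 12 °C → α = 1.9×10⁻⁴ K⁻¹
Layer 3 at 1.8 °C → α = 0.89×10⁻⁴ K⁻¹
0–190 m: 190 × 1.4 × 3.1×10⁻⁴ = 0.08246 m
1.9×10⁻⁴ × 0.61 × 230 = 0.026657 m
0.18 × 920 × 0.89×10⁻⁴ = 0.0147384 m
Δh = 0.08246 + 0.026657 + 0.0147384 = 0.1238554 m ≈ 0.12 m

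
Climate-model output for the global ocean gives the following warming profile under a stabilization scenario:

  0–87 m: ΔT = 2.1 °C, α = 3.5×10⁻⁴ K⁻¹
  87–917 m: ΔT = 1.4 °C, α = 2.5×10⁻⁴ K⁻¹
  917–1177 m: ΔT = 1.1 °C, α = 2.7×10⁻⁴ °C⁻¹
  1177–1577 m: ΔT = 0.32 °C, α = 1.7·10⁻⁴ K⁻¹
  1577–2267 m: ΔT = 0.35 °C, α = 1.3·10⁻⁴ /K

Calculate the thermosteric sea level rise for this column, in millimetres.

about 485 mm

Layer 1: 2.1 × 3.5×10⁻⁴ × 87 = 0.063945 m
830 × 1.4 × 2.5×10⁻⁴ = 0.29050 m
1.1 × 2.7×10⁻⁴ × 260 = 0.07722 m
1177–1577 m: 0.32 × 400 × 1.7×10⁻⁴ = 0.02176 m
Layer 5: 690 × 1.3×10⁻⁴ × 0.35 = 0.031395 m
Δh = 0.063945 + 0.29050 + 0.07722 + 0.02176 + 0.031395 = 0.48482 m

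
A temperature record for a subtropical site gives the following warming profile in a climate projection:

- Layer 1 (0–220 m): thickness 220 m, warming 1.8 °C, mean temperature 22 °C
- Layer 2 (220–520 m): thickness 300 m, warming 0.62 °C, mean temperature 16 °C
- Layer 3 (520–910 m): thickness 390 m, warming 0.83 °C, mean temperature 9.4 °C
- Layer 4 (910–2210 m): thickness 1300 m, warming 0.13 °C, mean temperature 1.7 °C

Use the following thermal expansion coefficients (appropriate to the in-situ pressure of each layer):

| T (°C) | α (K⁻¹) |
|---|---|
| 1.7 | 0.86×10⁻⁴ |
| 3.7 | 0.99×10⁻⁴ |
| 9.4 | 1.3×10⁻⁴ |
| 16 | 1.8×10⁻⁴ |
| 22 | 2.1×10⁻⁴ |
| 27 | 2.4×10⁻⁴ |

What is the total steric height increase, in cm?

Δh ≈ 17.3 cm

Layer 1 at 22 °C → α = 2.1×10⁻⁴ K⁻¹
Layer 2 at 16 °C → α = 1.8×10⁻⁴ K⁻¹
Layer 3 at 9.4 °C → α = 1.3×10⁻⁴ K⁻¹
Layer 4 at 1.7 °C → α = 0.86×10⁻⁴ K⁻¹
0–220 m: 220 × 1.8 × 2.1×10⁻⁴ = 0.08316 m
1.8×10⁻⁴ × 300 × 0.62 = 0.03348 m
Layer 3: 0.83 × 1.3×10⁻⁴ × 390 = 0.042081 m
Layer 4: 0.13 × 0.86×10⁻⁴ × 1300 = 0.014534 m
Δh = 0.08316 + 0.03348 + 0.042081 + 0.014534 = 0.173255 m ≈ 17.3 cm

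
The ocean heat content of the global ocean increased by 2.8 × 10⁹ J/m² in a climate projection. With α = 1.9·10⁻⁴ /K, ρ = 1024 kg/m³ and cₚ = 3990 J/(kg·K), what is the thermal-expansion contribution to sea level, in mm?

Δh = αQ/(ρcₚ) = 1.9×10⁻⁴ × 2.8×10⁹ / (1024 × 3990) ≈ 0.13021 m

about 130 mm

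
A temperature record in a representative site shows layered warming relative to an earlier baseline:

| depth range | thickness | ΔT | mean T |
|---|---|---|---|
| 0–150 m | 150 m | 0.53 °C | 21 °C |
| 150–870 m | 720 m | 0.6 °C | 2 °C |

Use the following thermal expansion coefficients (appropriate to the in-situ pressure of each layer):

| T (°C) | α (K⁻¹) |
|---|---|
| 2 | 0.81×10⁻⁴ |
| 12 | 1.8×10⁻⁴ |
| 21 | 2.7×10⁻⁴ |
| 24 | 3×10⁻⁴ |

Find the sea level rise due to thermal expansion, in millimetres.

56.5 mm of thermosteric rise

Layer 1 at 21 °C → α = 2.7×10⁻⁴ K⁻¹
Layer 2 at 2 °C → α = 0.81×10⁻⁴ K⁻¹
150 × 2.7×10⁻⁴ × 0.53 = 0.021465 m
Layer 2: 720 × 0.6 × 0.81×10⁻⁴ = 0.034992 m
Δh = 0.021465 + 0.034992 = 0.056457 m ≈ 56.5 mm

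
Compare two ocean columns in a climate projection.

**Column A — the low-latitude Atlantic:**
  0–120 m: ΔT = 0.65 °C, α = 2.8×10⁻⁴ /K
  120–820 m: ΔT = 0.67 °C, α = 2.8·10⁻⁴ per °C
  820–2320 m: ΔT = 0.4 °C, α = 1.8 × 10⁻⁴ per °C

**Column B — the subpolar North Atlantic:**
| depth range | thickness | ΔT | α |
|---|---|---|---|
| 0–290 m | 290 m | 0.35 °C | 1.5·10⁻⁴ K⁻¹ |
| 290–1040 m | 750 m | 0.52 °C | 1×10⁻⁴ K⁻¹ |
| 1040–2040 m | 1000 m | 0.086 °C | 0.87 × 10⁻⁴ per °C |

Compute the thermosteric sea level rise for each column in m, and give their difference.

A 2.8×10⁻⁴ × 120 × 0.65 = 0.02184 m
A 700 × 0.67 × 2.8×10⁻⁴ = 0.13132 m
A 820–2320 m: 0.4 × 1.8×10⁻⁴ × 1500 = 0.10800 m
A total: 0.26116 m
B 0–290 m: 290 × 1.5×10⁻⁴ × 0.35 = 0.015225 m
B 0.52 × 750 × 1×10⁻⁴ = 0.03900 m
B 1040–2040 m: 0.086 × 0.87×10⁻⁴ × 1000 = 0.007482 m
B total: 0.061707 m
Difference: 0.26116 − 0.061707 = 0.199453 m

A: 0.261 m; B: 0.0617 m; difference 0.199 m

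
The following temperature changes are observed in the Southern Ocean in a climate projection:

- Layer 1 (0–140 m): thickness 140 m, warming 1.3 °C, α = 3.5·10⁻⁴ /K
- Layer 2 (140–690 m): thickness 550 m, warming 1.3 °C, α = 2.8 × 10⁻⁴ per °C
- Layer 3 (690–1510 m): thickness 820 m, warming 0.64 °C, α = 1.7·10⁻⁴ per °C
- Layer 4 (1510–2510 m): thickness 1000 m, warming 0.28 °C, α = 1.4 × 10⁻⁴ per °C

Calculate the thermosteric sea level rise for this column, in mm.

about 392 mm

1.3 × 3.5×10⁻⁴ × 140 = 0.06370 m
140–690 m: 550 × 2.8×10⁻⁴ × 1.3 = 0.20020 m
690–1510 m: 0.64 × 1.7×10⁻⁴ × 820 = 0.089216 m
1510–2510 m: 1.4×10⁻⁴ × 0.28 × 1000 = 0.03920 m
Δh = 0.06370 + 0.20020 + 0.089216 + 0.03920 = 0.392316 m ≈ 392 mm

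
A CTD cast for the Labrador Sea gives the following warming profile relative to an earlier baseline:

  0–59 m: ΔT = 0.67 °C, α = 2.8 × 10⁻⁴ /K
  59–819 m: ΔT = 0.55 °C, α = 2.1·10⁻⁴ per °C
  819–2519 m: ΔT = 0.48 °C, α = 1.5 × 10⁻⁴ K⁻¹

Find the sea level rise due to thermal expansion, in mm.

221 mm of thermosteric rise

Layer 1: 0.67 × 2.8×10⁻⁴ × 59 = 0.0110684 m
0.55 × 760 × 2.1×10⁻⁴ = 0.08778 m
1.5×10⁻⁴ × 0.48 × 1700 = 0.12240 m
Δh = 0.0110684 + 0.08778 + 0.12240 = 0.2212484 m ≈ 221 mm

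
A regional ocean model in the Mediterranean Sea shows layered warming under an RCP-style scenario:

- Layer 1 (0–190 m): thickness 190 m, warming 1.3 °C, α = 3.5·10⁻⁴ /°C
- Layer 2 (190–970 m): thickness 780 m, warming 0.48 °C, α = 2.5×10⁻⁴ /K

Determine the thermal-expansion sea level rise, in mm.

190 × 1.3 × 3.5×10⁻⁴ = 0.08645 m
190–970 m: 780 × 0.48 × 2.5×10⁻⁴ = 0.09360 m
Δh = 0.08645 + 0.09360 = 0.18005 m

Δh = 180 mm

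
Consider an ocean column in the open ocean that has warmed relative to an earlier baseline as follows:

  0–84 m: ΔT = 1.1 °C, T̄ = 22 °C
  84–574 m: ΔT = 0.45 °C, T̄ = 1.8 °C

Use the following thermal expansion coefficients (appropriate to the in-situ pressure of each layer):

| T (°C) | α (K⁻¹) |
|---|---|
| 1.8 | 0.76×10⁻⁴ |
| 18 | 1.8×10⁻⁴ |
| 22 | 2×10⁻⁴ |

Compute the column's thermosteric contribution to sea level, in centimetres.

3.5 cm

Layer 1 at 22 °C → α = 2×10⁻⁴ K⁻¹
Layer 2 at 1.8 °C → α = 0.76×10⁻⁴ K⁻¹
1.1 × 2×10⁻⁴ × 84 = 0.01848 m
84–574 m: 0.76×10⁻⁴ × 490 × 0.45 = 0.016758 m
Δh = 0.01848 + 0.016758 = 0.035238 m ≈ 3.5 cm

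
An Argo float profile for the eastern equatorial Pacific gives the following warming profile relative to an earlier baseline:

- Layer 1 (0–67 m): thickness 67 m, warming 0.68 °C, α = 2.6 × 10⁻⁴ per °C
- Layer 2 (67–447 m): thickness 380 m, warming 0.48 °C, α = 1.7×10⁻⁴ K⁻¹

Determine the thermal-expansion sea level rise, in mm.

2.6×10⁻⁴ × 67 × 0.68 = 0.0118456 m
0.48 × 380 × 1.7×10⁻⁴ = 0.031008 m
Δh = 0.0118456 + 0.031008 = 0.0428536 m

42.9 mm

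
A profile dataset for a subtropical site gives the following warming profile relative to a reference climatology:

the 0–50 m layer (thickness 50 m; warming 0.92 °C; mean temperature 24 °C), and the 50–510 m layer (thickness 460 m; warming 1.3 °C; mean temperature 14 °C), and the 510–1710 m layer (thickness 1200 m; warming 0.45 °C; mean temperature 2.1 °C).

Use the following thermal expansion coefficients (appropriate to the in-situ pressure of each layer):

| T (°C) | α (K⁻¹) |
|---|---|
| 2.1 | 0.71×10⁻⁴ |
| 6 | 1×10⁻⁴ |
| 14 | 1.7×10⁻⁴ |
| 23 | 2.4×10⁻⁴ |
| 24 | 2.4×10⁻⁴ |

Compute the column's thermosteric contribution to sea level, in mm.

about 151 mm

Layer 1 at 24 °C → α = 2.4×10⁻⁴ K⁻¹
Layer 2 at 14 °C → α = 1.7×10⁻⁴ K⁻¹
Layer 3 at 2.1 °C → α = 0.71×10⁻⁴ K⁻¹
Layer 1: 50 × 2.4×10⁻⁴ × 0.92 = 0.01104 m
50–510 m: 1.3 × 460 × 1.7×10⁻⁴ = 0.10166 m
1200 × 0.71×10⁻⁴ × 0.45 = 0.03834 m
Δh = 0.01104 + 0.10166 + 0.03834 = 0.15104 m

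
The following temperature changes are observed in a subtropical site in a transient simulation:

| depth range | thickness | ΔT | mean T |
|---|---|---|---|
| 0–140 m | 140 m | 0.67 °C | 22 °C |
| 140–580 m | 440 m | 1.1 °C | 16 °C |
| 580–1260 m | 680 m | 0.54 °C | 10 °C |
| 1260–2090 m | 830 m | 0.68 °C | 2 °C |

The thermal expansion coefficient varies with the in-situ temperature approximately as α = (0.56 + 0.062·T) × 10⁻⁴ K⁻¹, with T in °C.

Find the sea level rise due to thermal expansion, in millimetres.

Δh = 180 mm

Layer 1: α = (0.56 + 0.062×22)×10⁻⁴ = 1.924×10⁻⁴ K⁻¹
Layer 2: α = (0.56 + 0.062×16)×10⁻⁴ = 1.552×10⁻⁴ K⁻¹
Layer 3: α = (0.56 + 0.062×10)×10⁻⁴ = 1.18×10⁻⁴ K⁻¹
Layer 4: α = (0.56 + 0.062×2)×10⁻⁴ = 0.684×10⁻⁴ K⁻¹
0–140 m: 140 × 1.924×10⁻⁴ × 0.67 = 0.01804712 m
Layer 2: 440 × 1.1 × 1.552×10⁻⁴ = 0.0751168 m
1.18×10⁻⁴ × 0.54 × 680 = 0.0433296 m
1260–2090 m: 830 × 0.68 × 0.684×10⁻⁴ = 0.03860496 m
Δh = 0.01804712 + 0.0751168 + 0.0433296 + 0.03860496 = 0.17509848 m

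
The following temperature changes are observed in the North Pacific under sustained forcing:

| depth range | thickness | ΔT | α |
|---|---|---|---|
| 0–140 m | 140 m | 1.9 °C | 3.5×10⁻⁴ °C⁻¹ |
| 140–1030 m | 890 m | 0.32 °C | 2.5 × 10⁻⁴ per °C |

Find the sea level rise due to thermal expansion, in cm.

16.4 cm

140 × 3.5×10⁻⁴ × 1.9 = 0.09310 m
140–1030 m: 0.32 × 890 × 2.5×10⁻⁴ = 0.07120 m
Δh = 0.09310 + 0.07120 = 0.16430 m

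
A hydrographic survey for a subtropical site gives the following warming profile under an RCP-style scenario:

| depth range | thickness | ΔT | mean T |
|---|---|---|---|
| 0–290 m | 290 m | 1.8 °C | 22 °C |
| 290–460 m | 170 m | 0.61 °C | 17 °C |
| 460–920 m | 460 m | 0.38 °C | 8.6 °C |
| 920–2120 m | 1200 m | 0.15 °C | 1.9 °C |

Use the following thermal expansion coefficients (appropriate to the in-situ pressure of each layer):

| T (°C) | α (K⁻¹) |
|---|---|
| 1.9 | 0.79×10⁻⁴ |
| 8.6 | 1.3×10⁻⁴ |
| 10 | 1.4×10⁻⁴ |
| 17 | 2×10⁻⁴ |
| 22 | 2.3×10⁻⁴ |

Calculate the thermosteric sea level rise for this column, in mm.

Layer 1 at 22 °C → α = 2.3×10⁻⁴ K⁻¹
Layer 2 at 17 °C → α = 2×10⁻⁴ K⁻¹
Layer 3 at 8.6 °C → α = 1.3×10⁻⁴ K⁻¹
Layer 4 at 1.9 °C → α = 0.79×10⁻⁴ K⁻¹
0–290 m: 1.8 × 290 × 2.3×10⁻⁴ = 0.12006 m
290–460 m: 170 × 0.61 × 2×10⁻⁴ = 0.02074 m
460–920 m: 1.3×10⁻⁴ × 0.38 × 460 = 0.022724 m
0.79×10⁻⁴ × 0.15 × 1200 = 0.01422 m
Δh = 0.12006 + 0.02074 + 0.022724 + 0.01422 = 0.177744 m

about 178 mm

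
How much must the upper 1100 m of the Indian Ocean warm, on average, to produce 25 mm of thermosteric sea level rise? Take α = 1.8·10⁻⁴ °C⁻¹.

ΔT = Δh/(αH) = 0.025 / (1.8×10⁻⁴ × 1100) ≈ 0.1263 °C

ΔT ≈ 0.126 °C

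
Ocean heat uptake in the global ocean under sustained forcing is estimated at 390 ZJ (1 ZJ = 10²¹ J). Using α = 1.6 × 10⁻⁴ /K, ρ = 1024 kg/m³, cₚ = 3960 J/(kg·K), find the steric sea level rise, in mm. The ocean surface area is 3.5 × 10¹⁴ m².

about 44.0 mm

Per unit area: Q = 390×10²¹ / (3.5×10¹⁴) ≈ 1.114×10⁹ J/m²
Δh = αQ/(ρcₚ) = 1.6×10⁻⁴ × 1.114×10⁹ / (1024 × 3960) ≈ 0.043955 m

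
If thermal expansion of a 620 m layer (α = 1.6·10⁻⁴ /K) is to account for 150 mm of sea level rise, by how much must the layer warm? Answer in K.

ΔT = Δh/(αH) = 0.15 / (1.6×10⁻⁴ × 620) ≈ 1.512 K

1.51 K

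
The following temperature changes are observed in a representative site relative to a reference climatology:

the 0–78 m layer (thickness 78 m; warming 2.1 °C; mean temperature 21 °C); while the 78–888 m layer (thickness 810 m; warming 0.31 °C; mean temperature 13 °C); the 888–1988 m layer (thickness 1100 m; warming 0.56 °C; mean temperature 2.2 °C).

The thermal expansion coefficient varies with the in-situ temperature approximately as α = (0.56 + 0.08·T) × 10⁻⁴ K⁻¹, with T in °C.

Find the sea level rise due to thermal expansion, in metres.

Layer 1: α = (0.56 + 0.08×21)×10⁻⁴ = 2.24×10⁻⁴ K⁻¹
Layer 2: α = (0.56 + 0.08×13)×10⁻⁴ = 1.6×10⁻⁴ K⁻¹
Layer 3: α = (0.56 + 0.08×2.2)×10⁻⁴ = 0.736×10⁻⁴ K⁻¹
2.24×10⁻⁴ × 78 × 2.1 = 0.0366912 m
1.6×10⁻⁴ × 810 × 0.31 = 0.040176 m
1100 × 0.736×10⁻⁴ × 0.56 = 0.0453376 m
Δh = 0.0366912 + 0.040176 + 0.0453376 = 0.1222048 m

Δh ≈ 0.122 m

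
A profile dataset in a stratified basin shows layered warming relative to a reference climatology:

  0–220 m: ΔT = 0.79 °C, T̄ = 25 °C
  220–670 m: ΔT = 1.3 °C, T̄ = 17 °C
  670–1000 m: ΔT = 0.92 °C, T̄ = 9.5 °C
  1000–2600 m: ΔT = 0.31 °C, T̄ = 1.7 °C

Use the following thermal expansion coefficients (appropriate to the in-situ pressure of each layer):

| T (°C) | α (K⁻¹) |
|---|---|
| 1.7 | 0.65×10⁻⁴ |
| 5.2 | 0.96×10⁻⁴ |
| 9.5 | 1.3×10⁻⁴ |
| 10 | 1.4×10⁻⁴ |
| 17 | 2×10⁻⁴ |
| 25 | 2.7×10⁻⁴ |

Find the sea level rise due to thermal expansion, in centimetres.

24 cm of thermosteric rise

Layer 1 at 25 °C → α = 2.7×10⁻⁴ K⁻¹
Layer 2 at 17 °C → α = 2×10⁻⁴ K⁻¹
Layer 3 at 9.5 °C → α = 1.3×10⁻⁴ K⁻¹
Layer 4 at 1.7 °C → α = 0.65×10⁻⁴ K⁻¹
Layer 1: 0.79 × 220 × 2.7×10⁻⁴ = 0.046926 m
1.3 × 2×10⁻⁴ × 450 = 0.11700 m
670–1000 m: 330 × 0.92 × 1.3×10⁻⁴ = 0.039468 m
Layer 4: 0.65×10⁻⁴ × 0.31 × 1600 = 0.03224 m
Δh = 0.046926 + 0.11700 + 0.039468 + 0.03224 = 0.235634 m ≈ 24 cm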